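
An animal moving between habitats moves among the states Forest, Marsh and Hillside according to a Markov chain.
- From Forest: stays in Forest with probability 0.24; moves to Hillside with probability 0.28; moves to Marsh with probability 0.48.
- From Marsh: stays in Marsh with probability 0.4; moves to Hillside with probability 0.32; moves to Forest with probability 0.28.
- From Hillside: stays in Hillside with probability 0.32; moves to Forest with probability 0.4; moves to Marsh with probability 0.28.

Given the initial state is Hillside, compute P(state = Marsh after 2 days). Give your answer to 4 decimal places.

0.3936

Sum over the intermediate state after 1 day:
P = P(Hillside→Forest)·P(Forest→Marsh) + P(Hillside→Marsh)·P(Marsh→Marsh) + P(Hillside→Hillside)·P(Hillside→Marsh)
  = 0.4×0.48 + 0.28×0.4 + 0.32×0.28
  = 0.1920 + 0.1120 + 0.0896 = 0.3936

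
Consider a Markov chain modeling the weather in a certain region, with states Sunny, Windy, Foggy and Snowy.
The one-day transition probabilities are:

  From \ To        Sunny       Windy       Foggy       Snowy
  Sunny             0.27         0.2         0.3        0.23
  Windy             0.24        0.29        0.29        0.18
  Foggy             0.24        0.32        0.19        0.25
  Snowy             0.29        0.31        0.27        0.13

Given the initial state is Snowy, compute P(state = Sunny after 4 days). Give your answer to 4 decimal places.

0.2578

Propagate the distribution vector 4 days from Snowy.
After 0 days: (0.0000, 0.0000, 0.0000, 1.0000)
After 1 day: (0.2900, 0.3100, 0.2700, 0.1300)
After 2 days: (0.2552, 0.2746, 0.2633, 0.2069)
After 3 days: (0.2580, 0.2791, 0.2621, 0.2008)
After 4 days: (0.2578, 0.2787, 0.2624, 0.2012)
P(in Sunny after 4 days) = 0.2578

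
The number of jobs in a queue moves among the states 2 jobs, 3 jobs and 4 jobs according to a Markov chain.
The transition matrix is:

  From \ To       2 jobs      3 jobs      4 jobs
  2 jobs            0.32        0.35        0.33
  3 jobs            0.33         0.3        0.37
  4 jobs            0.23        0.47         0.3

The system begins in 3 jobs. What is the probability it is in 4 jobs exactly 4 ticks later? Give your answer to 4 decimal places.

0.3348

Propagate the distribution vector 4 ticks from 3 jobs.
After 0 ticks: (0.0000, 1.0000, 0.0000)
After 1 tick: (0.3300, 0.3000, 0.3700)
After 2 ticks: (0.2897, 0.3794, 0.3309)
After 3 ticks: (0.2940, 0.3707, 0.3352)
After 4 ticks: (0.2935, 0.3717, 0.3348)
P(in 4 jobs after 4 ticks) = 0.3348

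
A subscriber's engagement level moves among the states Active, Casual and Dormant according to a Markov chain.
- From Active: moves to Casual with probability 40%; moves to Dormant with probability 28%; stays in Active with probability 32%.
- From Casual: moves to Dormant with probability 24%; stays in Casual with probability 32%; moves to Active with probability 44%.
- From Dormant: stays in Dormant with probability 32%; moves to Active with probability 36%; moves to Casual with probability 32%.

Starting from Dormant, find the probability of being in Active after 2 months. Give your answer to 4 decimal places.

0.3712

Sum over the intermediate state after 1 month:
P = P(Dormant→Active)·P(Active→Active) + P(Dormant→Casual)·P(Casual→Active) + P(Dormant→Dormant)·P(Dormant→Active)
  = 0.36×0.32 + 0.32×0.44 + 0.32×0.36
  = 0.1152 + 0.1408 + 0.1152 = 0.3712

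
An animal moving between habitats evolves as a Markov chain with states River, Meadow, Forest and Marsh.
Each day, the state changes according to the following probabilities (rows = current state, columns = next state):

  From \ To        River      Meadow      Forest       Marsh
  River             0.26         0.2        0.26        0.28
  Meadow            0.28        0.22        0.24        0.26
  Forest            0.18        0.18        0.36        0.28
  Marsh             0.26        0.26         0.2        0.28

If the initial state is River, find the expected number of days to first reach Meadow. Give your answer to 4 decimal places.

Let t(s) be the expected number of days to first reach Meadow from state s, with t(Meadow) = 0. Conditioning on the first day:
t(River) = 1 + 0.26·t(River) + 0.26·t(Forest) + 0.28·t(Marsh)
t(Forest) = 1 + 0.18·t(River) + 0.36·t(Forest) + 0.28·t(Marsh)
t(Marsh) = 1 + 0.26·t(River) + 0.2·t(Forest) + 0.28·t(Marsh)
Solving: t(River) = 4.7305, t(Forest) = 4.8356, t(Marsh) = 4.4403.
Expected days from River to Meadow: 4.7305.

4.7305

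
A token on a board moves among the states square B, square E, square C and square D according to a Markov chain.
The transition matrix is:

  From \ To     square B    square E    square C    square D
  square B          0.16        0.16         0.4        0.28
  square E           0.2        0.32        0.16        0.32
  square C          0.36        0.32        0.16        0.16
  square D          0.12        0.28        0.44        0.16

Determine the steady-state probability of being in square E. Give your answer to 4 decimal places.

0.2760

Let the stationary distribution be π with π = πP and π_1 + π_2 + π_3 + π_4 = 1.
π_1 = 0.16·π_1 + 0.2·π_2 + 0.36·π_3 + 0.12·π_4
π_2 = 0.16·π_1 + 0.32·π_2 + 0.32·π_3 + 0.28·π_4
π_3 = 0.4·π_1 + 0.16·π_2 + 0.16·π_3 + 0.44·π_4
Solving with the normalization constraint gives π = (0.2171, 0.2760, 0.2766, 0.2302).
So the stationary probability of square E is 0.2760.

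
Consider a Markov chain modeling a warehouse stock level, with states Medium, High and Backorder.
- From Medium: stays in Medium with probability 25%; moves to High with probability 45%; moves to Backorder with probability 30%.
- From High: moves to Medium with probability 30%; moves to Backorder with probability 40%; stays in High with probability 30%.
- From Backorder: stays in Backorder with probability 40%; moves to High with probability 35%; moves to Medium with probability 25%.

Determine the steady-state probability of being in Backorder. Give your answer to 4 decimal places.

0.3732

Let the stationary distribution be π with π = πP and π_1 + π_2 + π_3 = 1.
π_1 = 0.25·π_1 + 0.3·π_2 + 0.25·π_3
π_2 = 0.45·π_1 + 0.3·π_2 + 0.35·π_3
Solving with the normalization constraint gives π = (0.2679, 0.3589, 0.3732).
So the stationary probability of Backorder is 0.3732.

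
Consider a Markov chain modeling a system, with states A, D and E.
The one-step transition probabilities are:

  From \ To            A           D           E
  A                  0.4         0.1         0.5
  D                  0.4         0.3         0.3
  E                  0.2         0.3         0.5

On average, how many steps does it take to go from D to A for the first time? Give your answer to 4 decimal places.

Let t(s) be the expected number of steps to first reach A from state s, with t(A) = 0. Conditioning on the first step:
t(D) = 1 + 0.3·t(D) + 0.3·t(E)
t(E) = 1 + 0.3·t(D) + 0.5·t(E)
Solving: t(D) = 3.0769, t(E) = 3.8462.
Expected steps from D to A: 3.0769.

3.0769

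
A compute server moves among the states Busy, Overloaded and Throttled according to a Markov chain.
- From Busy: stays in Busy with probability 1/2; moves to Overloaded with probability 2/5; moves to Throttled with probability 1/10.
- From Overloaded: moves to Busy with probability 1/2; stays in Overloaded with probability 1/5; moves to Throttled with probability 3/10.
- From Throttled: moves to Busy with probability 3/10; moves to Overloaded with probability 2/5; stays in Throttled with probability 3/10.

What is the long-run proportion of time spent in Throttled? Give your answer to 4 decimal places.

Let the stationary distribution be π with π = πP and π_1 + π_2 + π_3 = 1.
π_1 = 0.5·π_1 + 0.5·π_2 + 0.3·π_3
π_2 = 0.4·π_1 + 0.2·π_2 + 0.4·π_3
Solving with the normalization constraint gives π = (0.4583, 0.3333, 0.2083).
So the stationary probability of Throttled is 0.2083.

0.2083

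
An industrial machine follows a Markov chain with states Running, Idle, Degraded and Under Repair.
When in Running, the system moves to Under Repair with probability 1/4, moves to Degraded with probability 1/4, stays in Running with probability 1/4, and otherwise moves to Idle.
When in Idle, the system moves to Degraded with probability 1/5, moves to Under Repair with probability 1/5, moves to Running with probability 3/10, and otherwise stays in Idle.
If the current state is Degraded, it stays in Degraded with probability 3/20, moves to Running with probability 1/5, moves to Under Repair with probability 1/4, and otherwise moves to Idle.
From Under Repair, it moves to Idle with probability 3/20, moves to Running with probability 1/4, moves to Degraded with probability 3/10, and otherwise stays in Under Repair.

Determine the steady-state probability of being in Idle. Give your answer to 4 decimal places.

0.2727

Let the stationary distribution be π with π = πP and π_1 + π_2 + π_3 + π_4 = 1.
π_1 = 0.25·π_1 + 0.3·π_2 + 0.2·π_3 + 0.25·π_4
π_2 = 0.25·π_1 + 0.3·π_2 + 0.4·π_3 + 0.15·π_4
π_3 = 0.25·π_1 + 0.2·π_2 + 0.15·π_3 + 0.3·π_4
Solving with the normalization constraint gives π = (0.2523, 0.2727, 0.2262, 0.2488).
So the stationary probability of Idle is 0.2727.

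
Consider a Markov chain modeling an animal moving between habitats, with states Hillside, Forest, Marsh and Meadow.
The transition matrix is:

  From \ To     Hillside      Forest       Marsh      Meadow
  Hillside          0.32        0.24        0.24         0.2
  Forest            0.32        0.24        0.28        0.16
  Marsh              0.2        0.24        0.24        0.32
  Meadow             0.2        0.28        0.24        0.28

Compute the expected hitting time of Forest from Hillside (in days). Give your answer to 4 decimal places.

4.0008

Let t(s) be the expected number of days to first reach Forest from state s, with t(Forest) = 0. Conditioning on the first day:
t(Hillside) = 1 + 0.32·t(Hillside) + 0.24·t(Marsh) + 0.2·t(Meadow)
t(Marsh) = 1 + 0.2·t(Hillside) + 0.24·t(Marsh) + 0.32·t(Meadow)
t(Meadow) = 1 + 0.2·t(Hillside) + 0.24·t(Marsh) + 0.28·t(Meadow)
Solving: t(Hillside) = 4.0008, t(Marsh) = 3.9800, t(Meadow) = 3.8269.
Expected days from Hillside to Forest: 4.0008.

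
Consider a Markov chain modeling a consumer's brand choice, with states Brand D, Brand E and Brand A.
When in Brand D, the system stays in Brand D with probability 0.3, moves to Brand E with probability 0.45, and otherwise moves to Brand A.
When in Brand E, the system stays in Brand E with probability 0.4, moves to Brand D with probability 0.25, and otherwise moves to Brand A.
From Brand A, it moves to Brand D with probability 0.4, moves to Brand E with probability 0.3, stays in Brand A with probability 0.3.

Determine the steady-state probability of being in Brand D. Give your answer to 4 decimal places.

Let the stationary distribution be π with π = πP and π_1 + π_2 + π_3 = 1.
π_1 = 0.3·π_1 + 0.25·π_2 + 0.4·π_3
π_2 = 0.45·π_1 + 0.4·π_2 + 0.3·π_3
Solving with the normalization constraint gives π = (0.3111, 0.3852, 0.3037).
So the stationary probability of Brand D is 0.3111.

0.3111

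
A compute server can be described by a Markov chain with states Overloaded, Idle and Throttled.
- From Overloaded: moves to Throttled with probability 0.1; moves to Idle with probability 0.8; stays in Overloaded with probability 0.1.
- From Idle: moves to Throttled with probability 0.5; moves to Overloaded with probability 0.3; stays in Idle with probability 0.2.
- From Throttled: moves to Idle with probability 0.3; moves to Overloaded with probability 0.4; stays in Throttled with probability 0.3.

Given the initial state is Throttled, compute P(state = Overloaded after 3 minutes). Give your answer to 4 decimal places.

0.2780

Propagate the distribution vector 3 minutes from Throttled.
After 0 minutes: (0.0000, 0.0000, 1.0000)
After 1 minute: (0.4000, 0.3000, 0.3000)
After 2 minutes: (0.2500, 0.4700, 0.2800)
After 3 minutes: (0.2780, 0.3780, 0.3440)
P(in Overloaded after 3 minutes) = 0.2780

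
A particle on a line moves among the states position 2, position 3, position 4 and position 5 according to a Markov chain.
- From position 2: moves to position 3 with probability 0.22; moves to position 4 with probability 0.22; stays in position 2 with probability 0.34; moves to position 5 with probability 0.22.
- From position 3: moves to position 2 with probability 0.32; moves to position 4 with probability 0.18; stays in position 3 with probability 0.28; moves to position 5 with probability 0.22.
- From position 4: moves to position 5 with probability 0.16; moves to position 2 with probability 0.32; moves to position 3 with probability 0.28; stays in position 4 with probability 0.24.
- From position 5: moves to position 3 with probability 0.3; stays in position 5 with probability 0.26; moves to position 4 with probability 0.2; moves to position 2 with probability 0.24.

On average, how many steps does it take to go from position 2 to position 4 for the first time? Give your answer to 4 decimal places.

Let t(s) be the expected number of steps to first reach position 4 from state s, with t(position 4) = 0. Conditioning on the first step:
t(position 2) = 1 + 0.34·t(position 2) + 0.22·t(position 3) + 0.22·t(position 5)
t(position 3) = 1 + 0.32·t(position 2) + 0.28·t(position 3) + 0.22·t(position 5)
t(position 5) = 1 + 0.24·t(position 2) + 0.3·t(position 3) + 0.26·t(position 5)
Solving: t(position 2) = 4.8715, t(position 3) = 5.0788, t(position 5) = 4.9903.
Expected steps from position 2 to position 4: 4.8715.

4.8715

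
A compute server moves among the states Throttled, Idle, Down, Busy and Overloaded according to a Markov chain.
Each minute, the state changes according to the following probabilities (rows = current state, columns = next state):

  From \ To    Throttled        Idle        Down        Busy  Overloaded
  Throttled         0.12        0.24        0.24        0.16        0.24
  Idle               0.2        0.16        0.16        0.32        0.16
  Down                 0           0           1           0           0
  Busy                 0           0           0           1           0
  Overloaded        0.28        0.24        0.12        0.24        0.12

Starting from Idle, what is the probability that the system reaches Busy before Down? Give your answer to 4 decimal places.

0.6192

Let h(s) be the probability of absorption at Busy starting from transient state s. Then h(Busy) = 1 and h(Down) = 0. By first-step analysis:
h(Throttled) = 0.12·h(Throttled) + 0.24·h(Idle) + 0.24·0 + 0.16·1 + 0.24·h(Overloaded)
h(Idle) = 0.2·h(Throttled) + 0.16·h(Idle) + 0.16·0 + 0.32·1 + 0.16·h(Overloaded)
h(Overloaded) = 0.28·h(Throttled) + 0.24·h(Idle) + 0.12·0 + 0.24·1 + 0.12·h(Overloaded)
Solving: h(Throttled) = 0.5159, h(Idle) = 0.6192, h(Overloaded) = 0.6057.
Starting from Idle, the probability is 0.6192.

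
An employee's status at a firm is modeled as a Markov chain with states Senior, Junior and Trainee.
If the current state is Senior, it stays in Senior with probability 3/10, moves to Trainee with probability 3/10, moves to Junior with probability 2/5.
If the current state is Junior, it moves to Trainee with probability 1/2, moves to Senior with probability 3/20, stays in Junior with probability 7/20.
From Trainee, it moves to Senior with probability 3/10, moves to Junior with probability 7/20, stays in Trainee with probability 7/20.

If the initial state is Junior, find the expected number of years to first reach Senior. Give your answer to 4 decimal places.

4.6465

Let t(s) be the expected number of years to first reach Senior from state s, with t(Senior) = 0. Conditioning on the first year:
t(Junior) = 1 + 0.35·t(Junior) + 0.5·t(Trainee)
t(Trainee) = 1 + 0.35·t(Junior) + 0.35·t(Trainee)
Solving: t(Junior) = 4.6465, t(Trainee) = 4.0404.
Expected years from Junior to Senior: 4.6465.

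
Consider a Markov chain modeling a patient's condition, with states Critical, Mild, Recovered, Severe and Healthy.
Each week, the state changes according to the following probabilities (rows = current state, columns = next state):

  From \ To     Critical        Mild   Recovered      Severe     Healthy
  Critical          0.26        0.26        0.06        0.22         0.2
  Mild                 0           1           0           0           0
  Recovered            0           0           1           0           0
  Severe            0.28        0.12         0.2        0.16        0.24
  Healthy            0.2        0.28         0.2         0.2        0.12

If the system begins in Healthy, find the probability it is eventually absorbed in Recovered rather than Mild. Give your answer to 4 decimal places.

Let h(s) be the probability of absorption at Recovered starting from transient state s. Then h(Recovered) = 1 and h(Mild) = 0. By first-step analysis:
h(Critical) = 0.26·h(Critical) + 0.26·0 + 0.06·1 + 0.22·h(Severe) + 0.2·h(Healthy)
h(Severe) = 0.28·h(Critical) + 0.12·0 + 0.2·1 + 0.16·h(Severe) + 0.24·h(Healthy)
h(Healthy) = 0.2·h(Critical) + 0.28·0 + 0.2·1 + 0.2·h(Severe) + 0.12·h(Healthy)
Solving: h(Critical) = 0.3293, h(Severe) = 0.4643, h(Healthy) = 0.4076.
Starting from Healthy, the probability is 0.4076.

0.4076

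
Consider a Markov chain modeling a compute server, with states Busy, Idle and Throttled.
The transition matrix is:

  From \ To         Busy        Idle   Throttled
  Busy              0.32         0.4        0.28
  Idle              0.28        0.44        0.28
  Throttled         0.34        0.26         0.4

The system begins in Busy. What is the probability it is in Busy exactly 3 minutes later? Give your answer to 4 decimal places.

0.3112

Propagate the distribution vector 3 minutes from Busy.
After 0 minutes: (1.0000, 0.0000, 0.0000)
After 1 minute: (0.3200, 0.4000, 0.2800)
After 2 minutes: (0.3096, 0.3768, 0.3136)
After 3 minutes: (0.3112, 0.3712, 0.3176)
P(in Busy after 3 minutes) = 0.3112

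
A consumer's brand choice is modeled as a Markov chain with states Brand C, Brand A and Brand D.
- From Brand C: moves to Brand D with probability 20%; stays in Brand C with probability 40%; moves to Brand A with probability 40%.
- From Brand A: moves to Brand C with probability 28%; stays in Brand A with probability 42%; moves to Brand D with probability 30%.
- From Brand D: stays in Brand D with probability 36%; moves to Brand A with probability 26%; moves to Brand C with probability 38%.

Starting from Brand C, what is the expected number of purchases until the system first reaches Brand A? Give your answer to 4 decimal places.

2.7273

Let t(s) be the expected number of purchases to first reach Brand A from state s, with t(Brand A) = 0. Conditioning on the first purchase:
t(Brand C) = 1 + 0.4·t(Brand C) + 0.2·t(Brand D)
t(Brand D) = 1 + 0.38·t(Brand C) + 0.36·t(Brand D)
Solving: t(Brand C) = 2.7273, t(Brand D) = 3.1818.
Expected purchases from Brand C to Brand A: 2.7273.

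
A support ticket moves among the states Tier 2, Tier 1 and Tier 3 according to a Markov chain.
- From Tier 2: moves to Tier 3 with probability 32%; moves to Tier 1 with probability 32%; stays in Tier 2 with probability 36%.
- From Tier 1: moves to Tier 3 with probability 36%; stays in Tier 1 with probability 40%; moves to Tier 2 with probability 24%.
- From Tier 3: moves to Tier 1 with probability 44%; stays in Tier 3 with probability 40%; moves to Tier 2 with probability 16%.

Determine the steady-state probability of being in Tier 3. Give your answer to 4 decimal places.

Let the stationary distribution be π with π = πP and π_1 + π_2 + π_3 = 1.
π_1 = 0.36·π_1 + 0.24·π_2 + 0.16·π_3
π_2 = 0.32·π_1 + 0.4·π_2 + 0.44·π_3
Solving with the normalization constraint gives π = (0.2395, 0.3954, 0.3650).
So the stationary probability of Tier 3 is 0.3650.

0.3650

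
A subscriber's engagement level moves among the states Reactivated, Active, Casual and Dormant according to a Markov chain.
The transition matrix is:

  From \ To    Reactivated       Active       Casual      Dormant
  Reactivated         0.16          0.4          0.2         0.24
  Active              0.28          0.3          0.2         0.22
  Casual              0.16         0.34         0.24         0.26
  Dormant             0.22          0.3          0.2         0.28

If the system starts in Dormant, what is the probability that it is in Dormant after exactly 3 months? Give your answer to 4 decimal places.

Propagate the distribution vector 3 months from Dormant.
After 0 months: (0.0000, 0.0000, 0.0000, 1.0000)
After 1 month: (0.2200, 0.3000, 0.2000, 0.2800)
After 2 months: (0.2128, 0.3300, 0.2080, 0.2492)
After 3 months: (0.2146, 0.3296, 0.2083, 0.2475)
P(in Dormant after 3 months) = 0.2475

0.2475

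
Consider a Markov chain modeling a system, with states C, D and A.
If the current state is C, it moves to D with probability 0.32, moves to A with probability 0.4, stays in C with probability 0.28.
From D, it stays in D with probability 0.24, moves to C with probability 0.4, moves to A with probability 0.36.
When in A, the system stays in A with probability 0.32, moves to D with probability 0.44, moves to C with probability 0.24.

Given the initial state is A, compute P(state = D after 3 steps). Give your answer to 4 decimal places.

Propagate the distribution vector 3 steps from A.
After 0 steps: (0.0000, 0.0000, 1.0000)
After 1 step: (0.2400, 0.4400, 0.3200)
After 2 steps: (0.3200, 0.3232, 0.3568)
After 3 steps: (0.3045, 0.3370, 0.3585)
P(in D after 3 steps) = 0.3370

0.3370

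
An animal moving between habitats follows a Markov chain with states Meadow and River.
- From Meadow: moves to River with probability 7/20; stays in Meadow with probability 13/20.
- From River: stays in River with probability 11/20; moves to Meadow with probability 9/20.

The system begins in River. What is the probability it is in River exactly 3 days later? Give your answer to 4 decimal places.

Propagate the distribution vector 3 days from River.
After 0 days: (0.0000, 1.0000)
After 1 day: (0.4500, 0.5500)
After 2 days: (0.5400, 0.4600)
After 3 days: (0.5580, 0.4420)
P(in River after 3 days) = 0.4420

0.4420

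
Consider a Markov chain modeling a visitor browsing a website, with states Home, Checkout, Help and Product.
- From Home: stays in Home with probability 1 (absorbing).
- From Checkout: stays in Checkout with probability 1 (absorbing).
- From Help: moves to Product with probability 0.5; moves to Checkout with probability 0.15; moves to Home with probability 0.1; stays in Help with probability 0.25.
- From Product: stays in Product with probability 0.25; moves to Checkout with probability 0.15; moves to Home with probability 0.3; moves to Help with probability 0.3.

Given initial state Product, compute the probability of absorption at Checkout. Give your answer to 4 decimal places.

0.3818

Let h(s) be the probability of absorption at Checkout starting from transient state s. Then h(Checkout) = 1 and h(Home) = 0. By first-step analysis:
h(Help) = 0.1·0 + 0.15·1 + 0.25·h(Help) + 0.5·h(Product)
h(Product) = 0.3·0 + 0.15·1 + 0.3·h(Help) + 0.25·h(Product)
Solving: h(Help) = 0.4545, h(Product) = 0.3818.
Starting from Product, the probability is 0.3818.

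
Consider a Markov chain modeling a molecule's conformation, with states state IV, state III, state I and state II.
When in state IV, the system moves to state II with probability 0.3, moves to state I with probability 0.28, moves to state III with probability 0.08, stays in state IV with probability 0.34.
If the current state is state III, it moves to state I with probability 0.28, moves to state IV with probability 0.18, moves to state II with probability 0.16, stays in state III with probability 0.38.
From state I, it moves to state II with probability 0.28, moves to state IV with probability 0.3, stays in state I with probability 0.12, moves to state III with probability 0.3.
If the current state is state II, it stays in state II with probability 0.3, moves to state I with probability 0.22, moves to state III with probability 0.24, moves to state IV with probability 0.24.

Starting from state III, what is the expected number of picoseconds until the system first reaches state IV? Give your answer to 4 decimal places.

Let t(s) be the expected number of picoseconds to first reach state IV from state s, with t(state IV) = 0. Conditioning on the first picosecond:
t(state III) = 1 + 0.38·t(state III) + 0.28·t(state I) + 0.16·t(state II)
t(state I) = 1 + 0.3·t(state III) + 0.12·t(state I) + 0.28·t(state II)
t(state II) = 1 + 0.24·t(state III) + 0.22·t(state I) + 0.3·t(state II)
Solving: t(state III) = 4.5310, t(state I) = 4.0332, t(state II) = 4.2496.
Expected picoseconds from state III to state IV: 4.5310.

4.5310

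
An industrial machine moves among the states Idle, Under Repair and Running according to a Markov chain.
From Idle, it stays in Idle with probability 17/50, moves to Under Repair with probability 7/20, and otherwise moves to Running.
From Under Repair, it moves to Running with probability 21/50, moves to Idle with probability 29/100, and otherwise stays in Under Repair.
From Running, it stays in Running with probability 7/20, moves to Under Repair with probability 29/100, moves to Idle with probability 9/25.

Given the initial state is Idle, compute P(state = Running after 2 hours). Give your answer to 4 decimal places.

Sum over the intermediate state after 1 hour:
P = P(Idle→Idle)·P(Idle→Running) + P(Idle→Under Repair)·P(Under Repair→Running) + P(Idle→Running)·P(Running→Running)
  = 0.34×0.31 + 0.35×0.42 + 0.31×0.35
  = 0.1054 + 0.1470 + 0.1085 = 0.3609

0.3609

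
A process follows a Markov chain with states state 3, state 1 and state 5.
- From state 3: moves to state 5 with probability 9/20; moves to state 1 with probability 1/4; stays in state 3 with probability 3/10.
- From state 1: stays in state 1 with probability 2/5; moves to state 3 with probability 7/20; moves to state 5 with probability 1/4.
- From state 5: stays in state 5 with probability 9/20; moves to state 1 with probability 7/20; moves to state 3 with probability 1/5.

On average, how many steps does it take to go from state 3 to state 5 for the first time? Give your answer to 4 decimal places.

Let t(s) be the expected number of steps to first reach state 5 from state s, with t(state 5) = 0. Conditioning on the first step:
t(state 3) = 1 + 0.3·t(state 3) + 0.25·t(state 1)
t(state 1) = 1 + 0.35·t(state 3) + 0.4·t(state 1)
Solving: t(state 3) = 2.5564, t(state 1) = 3.1579.
Expected steps from state 3 to state 5: 2.5564.

2.5564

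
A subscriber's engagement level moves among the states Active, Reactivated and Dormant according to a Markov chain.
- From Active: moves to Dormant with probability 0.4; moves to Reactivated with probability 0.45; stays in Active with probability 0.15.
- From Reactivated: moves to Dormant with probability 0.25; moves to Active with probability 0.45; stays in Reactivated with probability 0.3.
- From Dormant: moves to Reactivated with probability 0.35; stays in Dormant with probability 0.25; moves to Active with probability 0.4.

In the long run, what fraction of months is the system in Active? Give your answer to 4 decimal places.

Let the stationary distribution be π with π = πP and π_1 + π_2 + π_3 = 1.
π_1 = 0.15·π_1 + 0.45·π_2 + 0.4·π_3
π_2 = 0.45·π_1 + 0.3·π_2 + 0.35·π_3
Solving with the normalization constraint gives π = (0.3346, 0.3652, 0.3002).
So the stationary probability of Active is 0.3346.

0.3346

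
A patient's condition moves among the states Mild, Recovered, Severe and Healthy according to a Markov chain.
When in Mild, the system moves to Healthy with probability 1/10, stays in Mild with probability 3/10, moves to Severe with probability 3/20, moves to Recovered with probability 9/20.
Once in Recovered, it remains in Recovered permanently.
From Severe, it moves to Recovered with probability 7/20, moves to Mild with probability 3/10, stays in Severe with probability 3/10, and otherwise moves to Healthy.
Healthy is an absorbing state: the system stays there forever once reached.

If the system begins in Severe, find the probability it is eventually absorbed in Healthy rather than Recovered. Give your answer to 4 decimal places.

Let h(s) be the probability of absorption at Healthy starting from transient state s. Then h(Healthy) = 1 and h(Recovered) = 0. By first-step analysis:
h(Mild) = 0.3·h(Mild) + 0.45·0 + 0.15·h(Severe) + 0.1·1
h(Severe) = 0.3·h(Mild) + 0.35·0 + 0.3·h(Severe) + 0.05·1
Solving: h(Mild) = 0.1742, h(Severe) = 0.1461.
Starting from Severe, the probability is 0.1461.

0.1461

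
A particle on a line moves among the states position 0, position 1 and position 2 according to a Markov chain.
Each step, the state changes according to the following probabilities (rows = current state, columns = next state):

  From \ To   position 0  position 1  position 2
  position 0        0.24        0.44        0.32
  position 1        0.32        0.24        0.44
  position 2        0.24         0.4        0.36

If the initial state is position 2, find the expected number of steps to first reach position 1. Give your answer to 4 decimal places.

2.4414

Let t(s) be the expected number of steps to first reach position 1 from state s, with t(position 1) = 0. Conditioning on the first step:
t(position 0) = 1 + 0.24·t(position 0) + 0.32·t(position 2)
t(position 2) = 1 + 0.24·t(position 0) + 0.36·t(position 2)
Solving: t(position 0) = 2.3438, t(position 2) = 2.4414.
Expected steps from position 2 to position 1: 2.4414.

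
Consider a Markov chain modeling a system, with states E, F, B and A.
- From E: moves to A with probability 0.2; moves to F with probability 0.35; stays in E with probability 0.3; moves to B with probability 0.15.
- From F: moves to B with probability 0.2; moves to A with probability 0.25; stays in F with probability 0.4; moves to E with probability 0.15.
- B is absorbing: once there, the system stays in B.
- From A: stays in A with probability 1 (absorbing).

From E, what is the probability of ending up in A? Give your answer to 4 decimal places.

0.5646

Let h(s) be the probability of absorption at A starting from transient state s. Then h(A) = 1 and h(B) = 0. By first-step analysis:
h(E) = 0.3·h(E) + 0.35·h(F) + 0.15·0 + 0.2·1
h(F) = 0.15·h(E) + 0.4·h(F) + 0.2·0 + 0.25·1
Solving: h(E) = 0.5646, h(F) = 0.5578.
Starting from E, the probability is 0.5646.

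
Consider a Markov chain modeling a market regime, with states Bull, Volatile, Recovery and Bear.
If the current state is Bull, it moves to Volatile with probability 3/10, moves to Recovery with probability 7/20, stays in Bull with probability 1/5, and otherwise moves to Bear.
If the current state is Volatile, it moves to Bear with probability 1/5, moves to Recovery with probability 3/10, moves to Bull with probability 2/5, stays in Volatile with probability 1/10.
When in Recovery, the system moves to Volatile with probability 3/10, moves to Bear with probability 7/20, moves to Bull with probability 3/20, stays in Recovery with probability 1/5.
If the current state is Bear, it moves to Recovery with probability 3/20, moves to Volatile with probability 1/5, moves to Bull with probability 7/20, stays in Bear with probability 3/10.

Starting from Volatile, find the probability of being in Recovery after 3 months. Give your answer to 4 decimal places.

0.2490

Propagate the distribution vector 3 months from Volatile.
After 0 months: (0.0000, 1.0000, 0.0000, 0.0000)
After 1 month: (0.4000, 0.1000, 0.3000, 0.2000)
After 2 months: (0.2350, 0.2600, 0.2600, 0.2450)
After 3 months: (0.2758, 0.2235, 0.2490, 0.2518)
P(in Recovery after 3 months) = 0.2490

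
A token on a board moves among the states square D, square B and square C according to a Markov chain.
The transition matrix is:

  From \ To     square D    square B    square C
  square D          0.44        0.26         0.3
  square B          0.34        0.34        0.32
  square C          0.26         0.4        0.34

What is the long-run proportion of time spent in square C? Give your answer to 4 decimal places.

Let the stationary distribution be π with π = πP and π_1 + π_2 + π_3 = 1.
π_1 = 0.44·π_1 + 0.34·π_2 + 0.26·π_3
π_2 = 0.26·π_1 + 0.34·π_2 + 0.4·π_3
Solving with the normalization constraint gives π = (0.3494, 0.3312, 0.3194).
So the stationary probability of square C is 0.3194.

0.3194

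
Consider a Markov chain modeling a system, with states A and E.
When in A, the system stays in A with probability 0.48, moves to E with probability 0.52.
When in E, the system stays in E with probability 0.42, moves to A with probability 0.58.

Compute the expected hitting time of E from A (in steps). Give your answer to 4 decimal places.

Let t(s) be the expected number of steps to first reach E from state s, with t(E) = 0. Conditioning on the first step:
t(A) = 1 + 0.48·t(A)
Solving: t(A) = 1.9231.
Expected steps from A to E: 1.9231.

1.9231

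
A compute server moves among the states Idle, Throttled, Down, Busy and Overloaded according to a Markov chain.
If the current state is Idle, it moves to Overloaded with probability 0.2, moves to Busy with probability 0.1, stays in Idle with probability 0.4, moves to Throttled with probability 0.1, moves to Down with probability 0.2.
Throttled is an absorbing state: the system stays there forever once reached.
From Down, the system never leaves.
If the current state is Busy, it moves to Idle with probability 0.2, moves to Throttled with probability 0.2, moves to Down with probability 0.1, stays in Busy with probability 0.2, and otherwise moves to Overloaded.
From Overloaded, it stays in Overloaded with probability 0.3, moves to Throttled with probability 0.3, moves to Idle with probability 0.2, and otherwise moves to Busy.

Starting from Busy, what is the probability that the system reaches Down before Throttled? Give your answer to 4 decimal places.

0.3250

Let h(s) be the probability of absorption at Down starting from transient state s. Then h(Down) = 1 and h(Throttled) = 0. By first-step analysis:
h(Idle) = 0.4·h(Idle) + 0.1·0 + 0.2·1 + 0.1·h(Busy) + 0.2·h(Overloaded)
h(Busy) = 0.2·h(Idle) + 0.2·0 + 0.1·1 + 0.2·h(Busy) + 0.3·h(Overloaded)
h(Overloaded) = 0.2·h(Idle) + 0.3·0 + 0.2·h(Busy) + 0.3·h(Overloaded)
Solving: h(Idle) = 0.4625, h(Busy) = 0.3250, h(Overloaded) = 0.2250.
Starting from Busy, the probability is 0.3250.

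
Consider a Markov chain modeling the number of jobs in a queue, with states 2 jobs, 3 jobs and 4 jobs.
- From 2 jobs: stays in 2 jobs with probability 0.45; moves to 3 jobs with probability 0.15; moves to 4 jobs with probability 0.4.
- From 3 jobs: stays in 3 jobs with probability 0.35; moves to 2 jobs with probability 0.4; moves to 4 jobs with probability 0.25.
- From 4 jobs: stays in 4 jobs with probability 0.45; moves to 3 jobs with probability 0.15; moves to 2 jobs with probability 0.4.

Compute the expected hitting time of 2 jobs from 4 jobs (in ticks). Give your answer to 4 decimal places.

Let t(s) be the expected number of ticks to first reach 2 jobs from state s, with t(2 jobs) = 0. Conditioning on the first tick:
t(3 jobs) = 1 + 0.35·t(3 jobs) + 0.25·t(4 jobs)
t(4 jobs) = 1 + 0.15·t(3 jobs) + 0.45·t(4 jobs)
Solving: t(3 jobs) = 2.5000, t(4 jobs) = 2.5000.
Expected ticks from 4 jobs to 2 jobs: 2.5000.

2.5000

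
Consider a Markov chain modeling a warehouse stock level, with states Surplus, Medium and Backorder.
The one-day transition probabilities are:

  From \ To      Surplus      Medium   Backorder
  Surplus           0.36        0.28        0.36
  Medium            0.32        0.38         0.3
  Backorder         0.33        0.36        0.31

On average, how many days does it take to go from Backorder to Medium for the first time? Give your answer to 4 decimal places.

3.0050

Let t(s) be the expected number of days to first reach Medium from state s, with t(Medium) = 0. Conditioning on the first day:
t(Surplus) = 1 + 0.36·t(Surplus) + 0.36·t(Backorder)
t(Backorder) = 1 + 0.33·t(Surplus) + 0.31·t(Backorder)
Solving: t(Surplus) = 3.2528, t(Backorder) = 3.0050.
Expected days from Backorder to Medium: 3.0050.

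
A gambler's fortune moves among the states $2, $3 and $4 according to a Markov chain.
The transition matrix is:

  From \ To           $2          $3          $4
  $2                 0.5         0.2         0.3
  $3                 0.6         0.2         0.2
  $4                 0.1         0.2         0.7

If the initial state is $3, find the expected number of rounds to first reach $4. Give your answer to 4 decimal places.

Let t(s) be the expected number of rounds to first reach $4 from state s, with t($4) = 0. Conditioning on the first round:
t($2) = 1 + 0.5·t($2) + 0.2·t($3)
t($3) = 1 + 0.6·t($2) + 0.2·t($3)
Solving: t($2) = 3.5714, t($3) = 3.9286.
Expected rounds from $3 to $4: 3.9286.

3.9286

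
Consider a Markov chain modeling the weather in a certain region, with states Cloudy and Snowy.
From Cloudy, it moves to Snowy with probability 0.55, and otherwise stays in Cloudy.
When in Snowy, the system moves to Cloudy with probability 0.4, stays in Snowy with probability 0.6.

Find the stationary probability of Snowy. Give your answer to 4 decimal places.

0.5789

Let the stationary distribution be π with π = πP and π_1 + π_2 = 1.
π_1 = 0.45·π_1 + 0.4·π_2
Solving with the normalization constraint gives π = (0.4211, 0.5789).
So the stationary probability of Snowy is 0.5789.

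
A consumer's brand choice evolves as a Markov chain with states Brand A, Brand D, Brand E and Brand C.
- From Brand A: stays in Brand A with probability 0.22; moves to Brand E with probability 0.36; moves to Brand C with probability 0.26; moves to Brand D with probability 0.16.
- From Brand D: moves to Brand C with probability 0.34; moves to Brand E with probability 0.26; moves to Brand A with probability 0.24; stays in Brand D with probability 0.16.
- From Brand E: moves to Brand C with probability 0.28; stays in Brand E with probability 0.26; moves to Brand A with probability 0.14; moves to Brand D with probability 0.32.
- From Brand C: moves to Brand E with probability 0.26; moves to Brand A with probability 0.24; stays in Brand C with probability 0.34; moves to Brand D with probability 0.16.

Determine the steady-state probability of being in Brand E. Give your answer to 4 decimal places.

Let the stationary distribution be π with π = πP and π_1 + π_2 + π_3 + π_4 = 1.
π_1 = 0.22·π_1 + 0.24·π_2 + 0.14·π_3 + 0.24·π_4
π_2 = 0.16·π_1 + 0.16·π_2 + 0.32·π_3 + 0.16·π_4
π_3 = 0.36·π_1 + 0.26·π_2 + 0.26·π_3 + 0.26·π_4
Solving with the normalization constraint gives π = (0.2078, 0.2049, 0.2808, 0.3065).
So the stationary probability of Brand E is 0.2808.

0.2808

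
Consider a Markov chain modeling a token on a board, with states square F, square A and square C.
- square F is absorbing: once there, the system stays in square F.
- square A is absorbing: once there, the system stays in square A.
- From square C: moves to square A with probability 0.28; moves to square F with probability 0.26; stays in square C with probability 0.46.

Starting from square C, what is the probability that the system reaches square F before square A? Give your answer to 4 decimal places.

0.4815

Let h(s) be the probability of absorption at square F starting from transient state s. Then h(square F) = 1 and h(square A) = 0. By first-step analysis:
h(square C) = 0.26·1 + 0.28·0 + 0.46·h(square C)
Solving: h(square C) = 0.4815.
Starting from square C, the probability is 0.4815.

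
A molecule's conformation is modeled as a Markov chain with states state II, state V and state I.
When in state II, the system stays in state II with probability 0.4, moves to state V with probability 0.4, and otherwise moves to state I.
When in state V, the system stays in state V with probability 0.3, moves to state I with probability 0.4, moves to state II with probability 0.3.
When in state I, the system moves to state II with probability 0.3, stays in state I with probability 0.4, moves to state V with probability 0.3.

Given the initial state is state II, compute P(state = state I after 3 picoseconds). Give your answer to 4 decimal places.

0.3320

Propagate the distribution vector 3 picoseconds from state II.
After 0 picoseconds: (1.0000, 0.0000, 0.0000)
After 1 picosecond: (0.4000, 0.4000, 0.2000)
After 2 picoseconds: (0.3400, 0.3400, 0.3200)
After 3 picoseconds: (0.3340, 0.3340, 0.3320)
P(in state I after 3 picoseconds) = 0.3320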